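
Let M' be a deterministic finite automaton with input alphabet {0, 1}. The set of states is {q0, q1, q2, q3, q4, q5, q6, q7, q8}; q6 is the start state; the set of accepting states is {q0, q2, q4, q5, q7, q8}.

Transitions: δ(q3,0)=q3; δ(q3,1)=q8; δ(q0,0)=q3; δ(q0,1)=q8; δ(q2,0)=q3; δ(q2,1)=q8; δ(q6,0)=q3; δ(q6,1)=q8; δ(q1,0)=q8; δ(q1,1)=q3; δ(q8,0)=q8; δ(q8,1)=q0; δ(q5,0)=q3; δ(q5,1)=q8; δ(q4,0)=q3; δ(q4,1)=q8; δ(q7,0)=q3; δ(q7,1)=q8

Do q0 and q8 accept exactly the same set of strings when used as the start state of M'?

Reachable states from the start: {q0,q3,q6,q8}. Unreachable: {q1,q2,q4,q5,q7} — drop them.
P0 = {q0,q8} | {q3,q6}.
Refine {q0,q8} on symbol 0: members go to different blocks, giving {q0} and {q8}.
Stable partition: {q0} | {q3,q6} | {q8} — 3 equivalence classes.
q0 and q8 end up in different blocks, so they are distinguishable. For instance, the string '0' is accepted from only q8.

No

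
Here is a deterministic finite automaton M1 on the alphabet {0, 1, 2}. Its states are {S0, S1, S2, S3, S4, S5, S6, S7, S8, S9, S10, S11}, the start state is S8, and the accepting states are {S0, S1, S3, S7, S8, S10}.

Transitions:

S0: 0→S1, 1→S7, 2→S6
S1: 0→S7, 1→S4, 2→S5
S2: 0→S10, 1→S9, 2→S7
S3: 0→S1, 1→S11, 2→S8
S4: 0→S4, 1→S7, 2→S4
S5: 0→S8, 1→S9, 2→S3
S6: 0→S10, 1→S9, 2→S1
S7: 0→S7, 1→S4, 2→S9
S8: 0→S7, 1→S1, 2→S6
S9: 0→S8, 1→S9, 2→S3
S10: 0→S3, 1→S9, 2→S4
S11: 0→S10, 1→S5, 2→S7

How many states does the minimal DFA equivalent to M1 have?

7

Reachable states from the start: {S1,S3,S4,S5,S6,S7,S8,S9,S10,S11}. Unreachable: {S0,S2} — drop them.
Start with accepting vs non-accepting: {S1,S3,S7,S8,S10} | {S4,S5,S6,S9,S11}.
On input 1, block {S1,S3,S7,S8,S10} splits into {S1,S3,S7,S10} and {S8}.
On input 2, block {S1,S3,S7,S10} splits into {S1,S7,S10} and {S3}.
Split {S1,S7,S10} by δ(·,0) → {S1,S7} and {S10}.
Split {S4,S5,S6,S9,S11} by δ(·,0) → {S5,S9} and {S6,S11} and {S4}.
The partition is now stable with 7 blocks: {S1,S7} | {S5,S9} | {S8} | {S3} | {S10} | {S6,S11} | {S4}.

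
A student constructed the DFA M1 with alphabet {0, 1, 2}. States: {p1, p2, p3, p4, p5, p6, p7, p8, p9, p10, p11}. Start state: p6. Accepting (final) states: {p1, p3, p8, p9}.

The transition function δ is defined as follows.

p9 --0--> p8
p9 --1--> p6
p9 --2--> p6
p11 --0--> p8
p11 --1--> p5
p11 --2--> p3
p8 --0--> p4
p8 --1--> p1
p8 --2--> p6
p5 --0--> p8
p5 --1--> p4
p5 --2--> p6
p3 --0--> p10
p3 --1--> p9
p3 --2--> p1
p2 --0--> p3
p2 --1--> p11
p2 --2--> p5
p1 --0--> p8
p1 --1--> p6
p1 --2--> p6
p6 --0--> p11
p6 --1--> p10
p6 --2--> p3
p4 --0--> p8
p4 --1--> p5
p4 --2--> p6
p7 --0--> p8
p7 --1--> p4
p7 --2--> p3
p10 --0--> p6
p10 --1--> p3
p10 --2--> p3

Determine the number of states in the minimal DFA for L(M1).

States {p2,p7} cannot be reached from the start state, so discard them.
P0 = {p1,p3,p8,p9} | {p4,p5,p6,p10,p11}.
On input 0, block {p1,p3,p8,p9} splits into {p1,p9} and {p3,p8}.
Split {p4,p5,p6,p10,p11} by δ(·,0) → {p4,p5,p11} and {p6,p10}.
Split {p4,p5,p11} by δ(·,2) → {p4,p5} and {p11}.
Split {p3,p8} by δ(·,0) → {p3} and {p8}.
On input 0, block {p6,p10} splits into {p6} and {p10}.
No further refinement is possible. Final partition (7 blocks): {p1,p9} | {p4,p5} | {p3} | {p6} | {p11} | {p8} | {p10}.

7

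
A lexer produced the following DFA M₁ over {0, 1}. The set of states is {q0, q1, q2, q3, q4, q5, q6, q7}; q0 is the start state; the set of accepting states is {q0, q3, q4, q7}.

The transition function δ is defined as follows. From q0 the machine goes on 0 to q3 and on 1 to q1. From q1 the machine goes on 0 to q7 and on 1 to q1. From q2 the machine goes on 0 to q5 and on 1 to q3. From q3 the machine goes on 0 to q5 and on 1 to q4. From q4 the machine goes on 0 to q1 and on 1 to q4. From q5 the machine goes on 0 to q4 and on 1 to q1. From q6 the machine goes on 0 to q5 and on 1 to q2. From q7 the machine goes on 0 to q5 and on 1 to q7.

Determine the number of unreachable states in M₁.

BFS from q0 reaches {q0, q1, q3, q4, q5, q7}; the 2 state(s) q2, q6 are never visited.

2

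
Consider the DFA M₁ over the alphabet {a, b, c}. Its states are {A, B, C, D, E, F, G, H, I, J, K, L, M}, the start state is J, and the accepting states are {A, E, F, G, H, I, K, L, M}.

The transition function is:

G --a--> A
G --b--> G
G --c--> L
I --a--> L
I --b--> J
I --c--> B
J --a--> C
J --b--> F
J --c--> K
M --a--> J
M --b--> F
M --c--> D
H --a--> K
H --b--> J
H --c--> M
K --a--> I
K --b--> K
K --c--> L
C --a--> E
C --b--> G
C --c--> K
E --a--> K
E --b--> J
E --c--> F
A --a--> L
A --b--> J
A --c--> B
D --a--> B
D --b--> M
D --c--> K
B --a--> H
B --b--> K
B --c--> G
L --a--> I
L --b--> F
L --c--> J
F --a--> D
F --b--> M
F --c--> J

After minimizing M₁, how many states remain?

7

Every state is reachable, so we keep all 13.
Initial partition by acceptance: {A,E,F,G,H,I,K,L,M} | {B,C,D,J}.
On input a, block {A,E,F,G,H,I,K,L,M} splits into {A,E,G,H,I,K,L} and {F,M}.
Refine {A,E,G,H,I,K,L} on symbol b: members go to different blocks, giving {A,E,H,I} and {G,K} and {L}.
Refine {A,E,H,I} on symbol a: members go to different blocks, giving {A,I} and {E,H}.
Refine {B,C,D,J} on symbol a: members go to different blocks, giving {B,C} and {D,J}.
No further refinement is possible. Final partition (7 blocks): {A,I} | {B,C} | {F,M} | {G,K} | {L} | {E,H} | {D,J}.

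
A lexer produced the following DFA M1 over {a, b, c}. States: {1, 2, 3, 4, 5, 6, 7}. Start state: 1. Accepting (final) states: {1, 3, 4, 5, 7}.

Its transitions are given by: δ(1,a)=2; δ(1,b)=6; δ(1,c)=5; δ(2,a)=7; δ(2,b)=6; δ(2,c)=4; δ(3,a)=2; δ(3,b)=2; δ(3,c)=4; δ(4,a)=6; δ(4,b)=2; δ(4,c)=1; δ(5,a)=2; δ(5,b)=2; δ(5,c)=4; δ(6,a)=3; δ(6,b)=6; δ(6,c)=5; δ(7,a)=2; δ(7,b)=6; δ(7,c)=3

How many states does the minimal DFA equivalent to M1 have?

2

All states are reachable from the start state.
P0 = {1,3,4,5,7} | {2,6}.
No further refinement is possible. Final partition (2 blocks): {1,3,4,5,7} | {2,6}.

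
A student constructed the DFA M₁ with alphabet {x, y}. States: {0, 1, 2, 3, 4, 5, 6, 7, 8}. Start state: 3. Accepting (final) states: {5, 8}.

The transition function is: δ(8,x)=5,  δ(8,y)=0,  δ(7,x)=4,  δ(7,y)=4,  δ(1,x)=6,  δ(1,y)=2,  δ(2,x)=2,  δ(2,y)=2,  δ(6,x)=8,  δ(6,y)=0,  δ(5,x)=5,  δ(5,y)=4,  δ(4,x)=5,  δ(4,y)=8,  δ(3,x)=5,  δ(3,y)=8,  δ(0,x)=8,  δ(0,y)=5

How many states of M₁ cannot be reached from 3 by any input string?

4

No path from 3 leads to 1, 2, 6, 7; the other 5 states are all reachable.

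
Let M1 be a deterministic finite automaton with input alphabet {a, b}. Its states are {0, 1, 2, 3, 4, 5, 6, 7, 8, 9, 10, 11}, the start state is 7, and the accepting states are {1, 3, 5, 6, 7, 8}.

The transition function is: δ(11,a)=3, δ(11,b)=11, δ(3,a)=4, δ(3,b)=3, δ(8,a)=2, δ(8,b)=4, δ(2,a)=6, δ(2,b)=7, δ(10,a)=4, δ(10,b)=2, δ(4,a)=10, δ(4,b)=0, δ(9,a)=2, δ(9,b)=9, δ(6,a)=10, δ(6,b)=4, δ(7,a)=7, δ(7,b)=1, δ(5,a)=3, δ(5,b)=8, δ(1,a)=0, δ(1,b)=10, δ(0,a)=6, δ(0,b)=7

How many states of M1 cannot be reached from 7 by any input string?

BFS from 7 reaches {0, 1, 2, 4, 6, 7, 10}; the 5 state(s) 3, 5, 8, 9, 11 are never visited.

5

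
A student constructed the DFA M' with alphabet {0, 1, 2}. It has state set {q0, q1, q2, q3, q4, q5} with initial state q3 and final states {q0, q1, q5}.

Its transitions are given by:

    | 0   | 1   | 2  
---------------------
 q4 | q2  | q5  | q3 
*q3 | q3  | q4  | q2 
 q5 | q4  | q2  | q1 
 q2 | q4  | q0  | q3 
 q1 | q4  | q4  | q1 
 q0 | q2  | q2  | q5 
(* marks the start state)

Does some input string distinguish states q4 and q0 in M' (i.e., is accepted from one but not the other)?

Yes

Every state is reachable, so we keep all 6.
Start with accepting vs non-accepting: {q0,q1,q5} | {q2,q3,q4}.
On input 1, block {q2,q3,q4} splits into {q2,q4} and {q3}.
Stable partition: {q0,q1,q5} | {q2,q4} | {q3} — 3 equivalence classes.
q4 and q0 end up in different blocks, so they are distinguishable. For instance, the string 'ε' is accepted from only q0.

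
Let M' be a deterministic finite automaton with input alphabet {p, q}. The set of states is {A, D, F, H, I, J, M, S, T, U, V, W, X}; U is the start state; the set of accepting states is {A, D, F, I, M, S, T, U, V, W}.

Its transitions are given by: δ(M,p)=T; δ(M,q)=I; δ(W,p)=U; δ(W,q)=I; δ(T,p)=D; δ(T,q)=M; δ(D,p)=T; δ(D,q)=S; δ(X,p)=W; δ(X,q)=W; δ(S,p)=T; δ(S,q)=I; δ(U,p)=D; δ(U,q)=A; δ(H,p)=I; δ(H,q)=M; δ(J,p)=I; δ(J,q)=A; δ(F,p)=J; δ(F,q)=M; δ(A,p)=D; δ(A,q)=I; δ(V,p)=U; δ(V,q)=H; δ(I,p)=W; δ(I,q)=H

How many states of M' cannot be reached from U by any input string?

BFS from U reaches {A, D, H, I, M, S, T, U, W}; the 4 state(s) F, J, V, X are never visited.

4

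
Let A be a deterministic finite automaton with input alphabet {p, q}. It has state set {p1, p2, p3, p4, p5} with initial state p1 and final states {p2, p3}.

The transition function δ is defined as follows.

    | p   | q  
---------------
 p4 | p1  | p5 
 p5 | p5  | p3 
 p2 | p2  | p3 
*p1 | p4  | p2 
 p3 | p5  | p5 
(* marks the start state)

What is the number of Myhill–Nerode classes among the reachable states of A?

All states are reachable from the start state.
Start with accepting vs non-accepting: {p2,p3} | {p1,p4,p5}.
Split {p2,p3} by δ(·,p) → {p2} and {p3}.
On input q, block {p1,p4,p5} splits into {p1} and {p4} and {p5}.
Stable partition: {p2} | {p1} | {p3} | {p4} | {p5} — 5 equivalence classes.

5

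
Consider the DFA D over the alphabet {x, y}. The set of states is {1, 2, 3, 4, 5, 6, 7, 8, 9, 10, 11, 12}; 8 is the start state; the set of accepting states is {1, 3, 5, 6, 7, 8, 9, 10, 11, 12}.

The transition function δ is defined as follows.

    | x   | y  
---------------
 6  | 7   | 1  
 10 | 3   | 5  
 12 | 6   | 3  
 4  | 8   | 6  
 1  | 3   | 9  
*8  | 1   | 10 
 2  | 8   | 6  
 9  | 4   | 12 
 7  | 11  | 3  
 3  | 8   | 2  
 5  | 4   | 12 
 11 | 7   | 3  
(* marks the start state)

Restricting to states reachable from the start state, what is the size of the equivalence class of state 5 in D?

Every state is reachable, so we keep all 12.
Initial partition by acceptance: {1,3,5,6,7,8,9,10,11,12} | {2,4}.
On input x, block {1,3,5,6,7,8,9,10,11,12} splits into {1,3,6,7,8,10,11,12} and {5,9}.
Refine {1,3,6,7,8,10,11,12} on symbol y: members go to different blocks, giving {6,7,8,11,12} and {1,10} and {3}.
On input x, block {6,7,8,11,12} splits into {6,7,11,12} and {8}.
Split {6,7,11,12} by δ(·,y) → {7,11,12} and {6}.
Refine {7,11,12} on symbol x: members go to different blocks, giving {7,11} and {12}.
The partition is now stable with 8 blocks: {7,11} | {2,4} | {5,9} | {1,10} | {3} | {8} | {6} | {12}.
State 5 belongs to the block {5,9}, which has 2 states.

2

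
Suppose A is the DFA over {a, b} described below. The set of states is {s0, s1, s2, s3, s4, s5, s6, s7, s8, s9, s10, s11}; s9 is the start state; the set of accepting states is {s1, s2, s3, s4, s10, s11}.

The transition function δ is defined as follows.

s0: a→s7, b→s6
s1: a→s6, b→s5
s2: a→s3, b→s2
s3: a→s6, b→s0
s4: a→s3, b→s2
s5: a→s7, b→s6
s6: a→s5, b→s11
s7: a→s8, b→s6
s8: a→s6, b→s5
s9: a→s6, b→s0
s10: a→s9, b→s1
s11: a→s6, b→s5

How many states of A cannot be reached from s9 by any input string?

5

No path from s9 leads to s1, s2, s3, s4, s10; the other 7 states are all reachable.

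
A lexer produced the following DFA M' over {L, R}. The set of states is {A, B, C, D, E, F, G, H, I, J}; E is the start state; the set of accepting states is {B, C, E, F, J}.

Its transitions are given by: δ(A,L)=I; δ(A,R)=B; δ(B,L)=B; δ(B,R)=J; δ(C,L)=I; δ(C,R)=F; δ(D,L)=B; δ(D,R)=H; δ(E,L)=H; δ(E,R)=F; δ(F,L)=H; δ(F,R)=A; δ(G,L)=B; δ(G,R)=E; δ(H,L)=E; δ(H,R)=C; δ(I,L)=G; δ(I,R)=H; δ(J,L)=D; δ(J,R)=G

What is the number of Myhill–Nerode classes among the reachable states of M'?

All states are reachable from the start state.
Start with accepting vs non-accepting: {B,C,E,F,J} | {A,D,G,H,I}.
Refine {B,C,E,F,J} on symbol L: members go to different blocks, giving {C,E,F,J} and {B}.
Refine {C,E,F,J} on symbol R: members go to different blocks, giving {C,E} and {F,J}.
On input L, block {A,D,G,H,I} splits into {A,I} and {D,G} and {H}.
Split {C,E} by δ(·,L) → {C} and {E}.
On input L, block {A,I} splits into {A} and {I}.
Refine {F,J} on symbol L: members go to different blocks, giving {F} and {J}.
On input R, block {D,G} splits into {D} and {G}.
No further refinement is possible. Final partition (10 blocks): {C} | {A} | {B} | {F} | {D} | {H} | {E} | {I} | {J} | {G}.

10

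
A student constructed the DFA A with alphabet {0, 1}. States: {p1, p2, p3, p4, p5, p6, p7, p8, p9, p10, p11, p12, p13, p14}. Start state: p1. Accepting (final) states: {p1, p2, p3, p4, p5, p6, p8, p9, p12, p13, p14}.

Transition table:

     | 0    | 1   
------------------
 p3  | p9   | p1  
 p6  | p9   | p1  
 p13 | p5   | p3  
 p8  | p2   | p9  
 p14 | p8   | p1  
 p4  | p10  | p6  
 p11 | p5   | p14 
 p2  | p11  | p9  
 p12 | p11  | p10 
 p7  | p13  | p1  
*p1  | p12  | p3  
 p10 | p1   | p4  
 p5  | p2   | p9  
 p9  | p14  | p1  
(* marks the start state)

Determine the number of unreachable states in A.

2

No path from p1 leads to p7, p13; the other 12 states are all reachable.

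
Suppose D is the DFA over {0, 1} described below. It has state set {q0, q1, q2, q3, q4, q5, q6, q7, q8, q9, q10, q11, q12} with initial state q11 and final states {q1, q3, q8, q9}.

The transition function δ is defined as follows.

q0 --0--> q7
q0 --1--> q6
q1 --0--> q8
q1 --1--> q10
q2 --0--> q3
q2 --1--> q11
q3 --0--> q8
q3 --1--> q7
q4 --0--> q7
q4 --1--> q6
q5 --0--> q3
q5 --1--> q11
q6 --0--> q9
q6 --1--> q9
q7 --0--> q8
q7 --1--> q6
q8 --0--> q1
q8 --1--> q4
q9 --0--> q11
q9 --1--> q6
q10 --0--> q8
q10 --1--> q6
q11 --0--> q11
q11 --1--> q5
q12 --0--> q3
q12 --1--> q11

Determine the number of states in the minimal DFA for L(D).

States {q0,q2,q12} cannot be reached from the start state, so discard them.
Initial partition by acceptance: {q1,q3,q8,q9} | {q4,q5,q6,q7,q10,q11}.
On input 0, block {q1,q3,q8,q9} splits into {q1,q3,q8} and {q9}.
Refine {q4,q5,q6,q7,q10,q11} on symbol 0: members go to different blocks, giving {q5,q7,q10} and {q4,q11} and {q6}.
Split {q1,q3,q8} by δ(·,1) → {q1,q3} and {q8}.
Refine {q5,q7,q10} on symbol 0: members go to different blocks, giving {q7,q10} and {q5}.
Split {q4,q11} by δ(·,0) → {q4} and {q11}.
Stable partition: {q1,q3} | {q7,q10} | {q9} | {q4} | {q6} | {q8} | {q5} | {q11} — 8 equivalence classes.

8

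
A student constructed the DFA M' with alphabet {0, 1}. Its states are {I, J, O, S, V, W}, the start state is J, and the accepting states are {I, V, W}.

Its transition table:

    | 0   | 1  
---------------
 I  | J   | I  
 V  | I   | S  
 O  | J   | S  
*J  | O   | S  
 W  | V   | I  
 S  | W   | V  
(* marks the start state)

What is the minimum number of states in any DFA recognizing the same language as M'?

5

Every state is reachable, so we keep all 6.
P0 = {I,V,W} | {J,O,S}.
Refine {I,V,W} on symbol 0: members go to different blocks, giving {V,W} and {I}.
Split {V,W} by δ(·,0) → {V} and {W}.
Split {J,O,S} by δ(·,0) → {J,O} and {S}.
The partition is now stable with 5 blocks: {V} | {J,O} | {I} | {W} | {S}.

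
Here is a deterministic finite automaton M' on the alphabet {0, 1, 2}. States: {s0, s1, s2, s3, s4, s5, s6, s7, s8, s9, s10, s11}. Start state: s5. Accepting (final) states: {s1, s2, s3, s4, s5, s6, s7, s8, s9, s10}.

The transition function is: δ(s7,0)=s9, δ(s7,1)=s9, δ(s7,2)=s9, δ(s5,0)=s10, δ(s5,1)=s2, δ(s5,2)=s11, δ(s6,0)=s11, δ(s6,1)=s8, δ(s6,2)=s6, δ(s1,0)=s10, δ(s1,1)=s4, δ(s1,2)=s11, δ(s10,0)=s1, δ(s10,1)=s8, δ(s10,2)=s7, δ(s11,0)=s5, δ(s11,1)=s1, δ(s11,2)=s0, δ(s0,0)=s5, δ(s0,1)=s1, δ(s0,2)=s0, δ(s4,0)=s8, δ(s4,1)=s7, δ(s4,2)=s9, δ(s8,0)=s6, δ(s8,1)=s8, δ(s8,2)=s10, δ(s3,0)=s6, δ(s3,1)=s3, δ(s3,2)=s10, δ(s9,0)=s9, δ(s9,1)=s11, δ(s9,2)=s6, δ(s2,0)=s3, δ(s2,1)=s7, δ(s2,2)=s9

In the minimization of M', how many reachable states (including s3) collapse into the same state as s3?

2

Start with accepting vs non-accepting: {s1,s2,s3,s4,s5,s6,s7,s8,s9,s10} | {s0,s11}.
Refine {s1,s2,s3,s4,s5,s6,s7,s8,s9,s10} on symbol 0: members go to different blocks, giving {s1,s2,s3,s4,s5,s7,s8,s9,s10} and {s6}.
Split {s1,s2,s3,s4,s5,s7,s8,s9,s10} by δ(·,0) → {s1,s2,s4,s5,s7,s9,s10} and {s3,s8}.
Refine {s1,s2,s4,s5,s7,s9,s10} on symbol 0: members go to different blocks, giving {s1,s5,s7,s9,s10} and {s2,s4}.
On input 1, block {s1,s5,s7,s9,s10} splits into {s1,s5} and {s7} and {s9} and {s10}.
No further refinement is possible. Final partition (8 blocks): {s1,s5} | {s0,s11} | {s6} | {s3,s8} | {s2,s4} | {s7} | {s9} | {s10}.
The equivalence class containing s3 is {s3,s8}, of size 2.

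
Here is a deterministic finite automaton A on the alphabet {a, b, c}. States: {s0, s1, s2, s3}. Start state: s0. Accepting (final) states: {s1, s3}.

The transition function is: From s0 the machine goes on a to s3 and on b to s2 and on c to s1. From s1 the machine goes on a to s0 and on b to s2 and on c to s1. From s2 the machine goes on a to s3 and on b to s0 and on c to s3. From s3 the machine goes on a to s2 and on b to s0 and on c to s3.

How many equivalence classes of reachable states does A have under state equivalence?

2

P0 = {s1,s3} | {s0,s2}.
No further refinement is possible. Final partition (2 blocks): {s1,s3} | {s0,s2}.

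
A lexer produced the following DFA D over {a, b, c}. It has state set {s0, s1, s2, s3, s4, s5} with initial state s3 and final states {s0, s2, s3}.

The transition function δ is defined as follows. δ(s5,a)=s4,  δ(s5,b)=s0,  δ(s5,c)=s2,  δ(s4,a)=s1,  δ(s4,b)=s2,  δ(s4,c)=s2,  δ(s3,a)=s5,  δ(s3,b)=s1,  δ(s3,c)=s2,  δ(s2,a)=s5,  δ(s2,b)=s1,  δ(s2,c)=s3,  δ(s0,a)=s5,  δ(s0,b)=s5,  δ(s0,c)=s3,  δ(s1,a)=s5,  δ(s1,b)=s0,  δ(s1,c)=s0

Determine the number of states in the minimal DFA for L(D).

All states are reachable from the start state.
Start with accepting vs non-accepting: {s0,s2,s3} | {s1,s4,s5}.
The partition is now stable with 2 blocks: {s0,s2,s3} | {s1,s4,s5}.

2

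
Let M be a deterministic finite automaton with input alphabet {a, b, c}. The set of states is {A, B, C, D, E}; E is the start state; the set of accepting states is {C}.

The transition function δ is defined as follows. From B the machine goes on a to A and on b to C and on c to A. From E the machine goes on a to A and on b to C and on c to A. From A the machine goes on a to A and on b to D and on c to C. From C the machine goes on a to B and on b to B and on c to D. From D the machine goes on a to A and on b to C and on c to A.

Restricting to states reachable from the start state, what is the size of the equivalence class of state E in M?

3

Start with accepting vs non-accepting: {C} | {A,B,D,E}.
Refine {A,B,D,E} on symbol b: members go to different blocks, giving {B,D,E} and {A}.
No further refinement is possible. Final partition (3 blocks): {C} | {B,D,E} | {A}.
The equivalence class containing E is {B,D,E}, of size 3.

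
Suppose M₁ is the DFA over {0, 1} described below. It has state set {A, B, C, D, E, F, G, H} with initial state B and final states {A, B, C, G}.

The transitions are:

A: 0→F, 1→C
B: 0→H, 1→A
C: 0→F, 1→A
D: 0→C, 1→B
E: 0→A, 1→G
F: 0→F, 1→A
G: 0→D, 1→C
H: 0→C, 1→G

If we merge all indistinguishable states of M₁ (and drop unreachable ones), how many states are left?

States {E} cannot be reached from the start state, so discard them.
Start with accepting vs non-accepting: {A,B,C,G} | {D,F,H}.
Refine {D,F,H} on symbol 0: members go to different blocks, giving {D,H} and {F}.
Refine {A,B,C,G} on symbol 0: members go to different blocks, giving {A,C} and {B,G}.
No further refinement is possible. Final partition (4 blocks): {A,C} | {D,H} | {F} | {B,G}.

4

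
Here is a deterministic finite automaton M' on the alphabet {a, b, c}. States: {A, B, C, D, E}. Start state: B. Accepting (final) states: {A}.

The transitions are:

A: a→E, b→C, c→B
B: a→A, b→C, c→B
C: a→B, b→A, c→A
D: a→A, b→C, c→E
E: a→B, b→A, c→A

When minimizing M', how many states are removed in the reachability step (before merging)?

1

BFS from B reaches {A, B, C, E}; the 1 state(s) D are never visited.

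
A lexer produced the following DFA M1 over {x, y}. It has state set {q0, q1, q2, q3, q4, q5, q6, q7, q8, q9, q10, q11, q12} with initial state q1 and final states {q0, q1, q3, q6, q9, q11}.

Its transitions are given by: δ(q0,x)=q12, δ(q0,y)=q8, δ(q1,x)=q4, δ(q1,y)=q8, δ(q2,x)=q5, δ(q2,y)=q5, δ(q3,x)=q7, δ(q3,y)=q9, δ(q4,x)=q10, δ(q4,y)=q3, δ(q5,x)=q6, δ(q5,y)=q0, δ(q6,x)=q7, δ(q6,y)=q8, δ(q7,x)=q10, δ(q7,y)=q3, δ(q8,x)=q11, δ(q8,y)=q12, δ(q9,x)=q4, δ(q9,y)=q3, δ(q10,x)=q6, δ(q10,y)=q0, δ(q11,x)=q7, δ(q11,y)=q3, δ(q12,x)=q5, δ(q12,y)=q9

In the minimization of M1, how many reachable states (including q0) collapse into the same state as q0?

3

Reachable states from the start: {q0,q1,q3,q4,q5,q6,q7,q8,q9,q10,q11,q12}. Unreachable: {q2} — drop them.
P0 = {q0,q1,q3,q6,q9,q11} | {q4,q5,q7,q8,q10,q12}.
On input y, block {q0,q1,q3,q6,q9,q11} splits into {q0,q1,q6} and {q3,q9,q11}.
Refine {q4,q5,q7,q8,q10,q12} on symbol x: members go to different blocks, giving {q4,q7,q12} and {q5,q10} and {q8}.
Stable partition: {q0,q1,q6} | {q4,q7,q12} | {q3,q9,q11} | {q5,q10} | {q8} — 5 equivalence classes.
State q0 belongs to the block {q0,q1,q6}, which has 3 states.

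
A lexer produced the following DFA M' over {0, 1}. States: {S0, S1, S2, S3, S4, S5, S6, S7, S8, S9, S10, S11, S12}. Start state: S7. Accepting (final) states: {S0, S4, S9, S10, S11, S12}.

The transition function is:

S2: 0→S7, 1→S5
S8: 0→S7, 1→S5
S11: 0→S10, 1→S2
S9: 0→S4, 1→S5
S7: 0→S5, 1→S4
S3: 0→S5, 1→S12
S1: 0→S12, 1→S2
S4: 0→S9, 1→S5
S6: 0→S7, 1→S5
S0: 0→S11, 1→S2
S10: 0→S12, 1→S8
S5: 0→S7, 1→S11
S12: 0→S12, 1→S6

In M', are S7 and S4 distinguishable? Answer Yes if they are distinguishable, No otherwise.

First remove the unreachable states {S0,S1,S3}; 10 states remain.
Initial partition by acceptance: {S4,S9,S10,S11,S12} | {S2,S5,S6,S7,S8}.
Refine {S2,S5,S6,S7,S8} on symbol 1: members go to different blocks, giving {S2,S6,S8} and {S5,S7}.
Split {S4,S9,S10,S11,S12} by δ(·,1) → {S10,S11,S12} and {S4,S9}.
On input 1, block {S5,S7} splits into {S5} and {S7}.
No further refinement is possible. Final partition (5 blocks): {S10,S11,S12} | {S2,S6,S8} | {S5} | {S4,S9} | {S7}.
S7 and S4 end up in different blocks, so they are distinguishable. For instance, the string 'ε' is accepted from only S4.

Yes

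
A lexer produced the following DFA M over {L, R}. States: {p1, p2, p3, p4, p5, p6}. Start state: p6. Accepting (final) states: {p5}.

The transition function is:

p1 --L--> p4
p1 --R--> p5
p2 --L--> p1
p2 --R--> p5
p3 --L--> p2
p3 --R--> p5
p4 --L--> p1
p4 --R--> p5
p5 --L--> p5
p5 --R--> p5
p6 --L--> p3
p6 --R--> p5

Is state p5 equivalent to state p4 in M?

P0 = {p5} | {p1,p2,p3,p4,p6}.
No further refinement is possible. Final partition (2 blocks): {p5} | {p1,p2,p3,p4,p6}.
p5 and p4 end up in different blocks, so they are distinguishable. For instance, the string 'ε' is accepted from only p5.

No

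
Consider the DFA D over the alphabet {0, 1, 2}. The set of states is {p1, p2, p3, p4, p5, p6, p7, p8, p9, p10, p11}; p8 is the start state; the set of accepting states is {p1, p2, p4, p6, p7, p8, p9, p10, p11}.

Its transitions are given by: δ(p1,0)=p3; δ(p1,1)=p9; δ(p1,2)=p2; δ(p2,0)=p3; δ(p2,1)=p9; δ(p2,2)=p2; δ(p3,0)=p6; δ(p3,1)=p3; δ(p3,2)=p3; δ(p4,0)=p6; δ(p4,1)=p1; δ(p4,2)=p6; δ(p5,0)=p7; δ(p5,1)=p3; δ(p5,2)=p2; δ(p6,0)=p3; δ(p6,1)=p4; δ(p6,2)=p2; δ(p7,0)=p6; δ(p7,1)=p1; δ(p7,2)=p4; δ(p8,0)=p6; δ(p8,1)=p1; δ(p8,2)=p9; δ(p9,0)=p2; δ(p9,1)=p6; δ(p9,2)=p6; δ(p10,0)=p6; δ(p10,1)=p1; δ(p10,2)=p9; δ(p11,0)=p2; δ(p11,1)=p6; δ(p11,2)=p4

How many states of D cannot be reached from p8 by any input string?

4

Starting at p8 and following transitions, the reachable set is {p1, p2, p3, p4, p6, p8, p9}. That leaves p5, p7, p10, p11 unreachable — 4 in total.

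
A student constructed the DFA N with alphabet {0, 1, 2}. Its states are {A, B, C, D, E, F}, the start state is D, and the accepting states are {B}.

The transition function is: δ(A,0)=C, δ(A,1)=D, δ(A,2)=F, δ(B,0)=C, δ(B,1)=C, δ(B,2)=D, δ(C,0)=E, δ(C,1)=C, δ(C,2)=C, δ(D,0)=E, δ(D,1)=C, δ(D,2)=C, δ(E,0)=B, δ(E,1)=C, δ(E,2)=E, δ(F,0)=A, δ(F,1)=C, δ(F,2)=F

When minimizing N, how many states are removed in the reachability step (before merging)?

2

No path from D leads to A, F; the other 4 states are all reachable.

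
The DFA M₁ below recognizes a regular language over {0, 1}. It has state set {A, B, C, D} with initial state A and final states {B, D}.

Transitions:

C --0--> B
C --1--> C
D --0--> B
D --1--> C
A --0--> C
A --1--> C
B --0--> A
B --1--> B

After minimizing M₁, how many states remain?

3

Reachable states from the start: {A,B,C}. Unreachable: {D} — drop them.
Initial partition by acceptance: {B} | {A,C}.
On input 0, block {A,C} splits into {A} and {C}.
The partition is now stable with 3 blocks: {B} | {A} | {C}.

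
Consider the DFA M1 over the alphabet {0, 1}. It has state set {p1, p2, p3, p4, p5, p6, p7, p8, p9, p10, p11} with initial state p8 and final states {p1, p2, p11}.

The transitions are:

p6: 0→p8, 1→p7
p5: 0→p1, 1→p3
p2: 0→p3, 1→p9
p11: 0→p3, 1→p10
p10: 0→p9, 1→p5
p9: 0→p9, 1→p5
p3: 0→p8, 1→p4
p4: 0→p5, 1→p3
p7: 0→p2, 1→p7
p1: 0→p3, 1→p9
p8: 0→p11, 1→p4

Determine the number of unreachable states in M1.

Starting at p8 and following transitions, the reachable set is {p1, p3, p4, p5, p8, p9, p10, p11}. That leaves p2, p6, p7 unreachable — 3 in total.

3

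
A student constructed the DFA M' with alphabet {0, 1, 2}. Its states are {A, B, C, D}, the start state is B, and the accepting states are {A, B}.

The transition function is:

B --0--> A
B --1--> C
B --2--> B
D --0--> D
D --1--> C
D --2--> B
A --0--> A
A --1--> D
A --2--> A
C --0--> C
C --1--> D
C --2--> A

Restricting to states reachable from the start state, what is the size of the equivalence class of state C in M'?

Initial partition by acceptance: {A,B} | {C,D}.
No further refinement is possible. Final partition (2 blocks): {A,B} | {C,D}.
The equivalence class containing C is {C,D}, of size 2.

2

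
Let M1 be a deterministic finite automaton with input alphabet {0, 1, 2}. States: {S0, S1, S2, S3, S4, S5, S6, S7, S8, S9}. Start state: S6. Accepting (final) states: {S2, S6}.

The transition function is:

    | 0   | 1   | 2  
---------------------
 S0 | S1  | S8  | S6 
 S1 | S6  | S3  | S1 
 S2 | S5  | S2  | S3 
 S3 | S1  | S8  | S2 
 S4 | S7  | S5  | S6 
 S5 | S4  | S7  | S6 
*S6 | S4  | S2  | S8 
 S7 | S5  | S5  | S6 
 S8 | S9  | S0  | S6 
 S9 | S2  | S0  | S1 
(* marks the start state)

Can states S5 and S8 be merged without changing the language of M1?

Every state is reachable, so we keep all 10.
Initial partition by acceptance: {S2,S6} | {S0,S1,S3,S4,S5,S7,S8,S9}.
On input 0, block {S0,S1,S3,S4,S5,S7,S8,S9} splits into {S0,S3,S4,S5,S7,S8} and {S1,S9}.
Refine {S0,S3,S4,S5,S7,S8} on symbol 0: members go to different blocks, giving {S0,S3,S8} and {S4,S5,S7}.
Stable partition: {S2,S6} | {S0,S3,S8} | {S1,S9} | {S4,S5,S7} — 4 equivalence classes.
S5 and S8 end up in different blocks, so they are distinguishable. For instance, the string '00' is accepted from only S8.

No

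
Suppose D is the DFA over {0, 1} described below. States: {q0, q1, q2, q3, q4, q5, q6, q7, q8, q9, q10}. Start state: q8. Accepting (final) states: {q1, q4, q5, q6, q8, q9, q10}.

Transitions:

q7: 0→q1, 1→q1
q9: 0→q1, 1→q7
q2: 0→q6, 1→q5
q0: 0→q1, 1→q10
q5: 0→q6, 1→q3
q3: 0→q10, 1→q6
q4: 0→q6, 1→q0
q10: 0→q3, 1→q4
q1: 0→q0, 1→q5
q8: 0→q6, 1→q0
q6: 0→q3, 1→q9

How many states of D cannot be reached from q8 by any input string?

BFS from q8 reaches {q0, q1, q3, q4, q5, q6, q7, q8, q9, q10}; the 1 state(s) q2 are never visited.

1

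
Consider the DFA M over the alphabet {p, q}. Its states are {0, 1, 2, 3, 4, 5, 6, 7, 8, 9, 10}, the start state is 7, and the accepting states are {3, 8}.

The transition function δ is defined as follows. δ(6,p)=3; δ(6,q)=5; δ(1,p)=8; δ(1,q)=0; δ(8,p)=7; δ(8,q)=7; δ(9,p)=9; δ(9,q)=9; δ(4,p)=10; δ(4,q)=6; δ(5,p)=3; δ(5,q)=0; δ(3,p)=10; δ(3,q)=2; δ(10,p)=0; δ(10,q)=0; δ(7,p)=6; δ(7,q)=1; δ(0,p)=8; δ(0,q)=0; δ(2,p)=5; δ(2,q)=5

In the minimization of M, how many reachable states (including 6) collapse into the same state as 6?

First remove the unreachable states {4,9}; 9 states remain.
P0 = {3,8} | {0,1,2,5,6,7,10}.
On input p, block {0,1,2,5,6,7,10} splits into {0,1,5,6} and {2,7,10}.
Stable partition: {3,8} | {0,1,5,6} | {2,7,10} — 3 equivalence classes.
State 6 belongs to the block {0,1,5,6}, which has 4 states.

4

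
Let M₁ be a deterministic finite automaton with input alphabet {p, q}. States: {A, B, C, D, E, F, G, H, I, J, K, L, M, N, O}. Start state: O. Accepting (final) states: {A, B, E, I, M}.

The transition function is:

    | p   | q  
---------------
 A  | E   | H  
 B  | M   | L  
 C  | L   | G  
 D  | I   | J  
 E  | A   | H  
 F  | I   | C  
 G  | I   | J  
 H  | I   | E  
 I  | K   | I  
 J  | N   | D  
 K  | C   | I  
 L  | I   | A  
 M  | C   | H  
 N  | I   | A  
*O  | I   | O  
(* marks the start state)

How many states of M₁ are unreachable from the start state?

Starting at O and following transitions, the reachable set is {A, C, D, E, G, H, I, J, K, L, N, O}. That leaves B, F, M unreachable — 3 in total.

3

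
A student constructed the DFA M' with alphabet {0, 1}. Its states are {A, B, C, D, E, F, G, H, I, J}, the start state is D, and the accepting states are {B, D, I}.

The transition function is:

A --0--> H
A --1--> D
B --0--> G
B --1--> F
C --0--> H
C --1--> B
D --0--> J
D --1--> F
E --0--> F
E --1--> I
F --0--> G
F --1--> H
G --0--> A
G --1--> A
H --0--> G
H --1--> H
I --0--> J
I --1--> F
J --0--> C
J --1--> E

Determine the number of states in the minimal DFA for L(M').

Start with accepting vs non-accepting: {B,D,I} | {A,C,E,F,G,H,J}.
On input 1, block {A,C,E,F,G,H,J} splits into {F,G,H,J} and {A,C,E}.
On input 0, block {F,G,H,J} splits into {F,H} and {G,J}.
The partition is now stable with 4 blocks: {B,D,I} | {F,H} | {A,C,E} | {G,J}.

4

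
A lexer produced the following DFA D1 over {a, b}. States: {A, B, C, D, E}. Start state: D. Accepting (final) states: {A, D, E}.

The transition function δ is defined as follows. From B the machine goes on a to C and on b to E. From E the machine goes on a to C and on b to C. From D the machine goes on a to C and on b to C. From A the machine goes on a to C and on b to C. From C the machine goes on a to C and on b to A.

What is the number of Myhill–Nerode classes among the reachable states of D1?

First remove the unreachable states {B,E}; 3 states remain.
P0 = {A,D} | {C}.
No further refinement is possible. Final partition (2 blocks): {A,D} | {C}.

2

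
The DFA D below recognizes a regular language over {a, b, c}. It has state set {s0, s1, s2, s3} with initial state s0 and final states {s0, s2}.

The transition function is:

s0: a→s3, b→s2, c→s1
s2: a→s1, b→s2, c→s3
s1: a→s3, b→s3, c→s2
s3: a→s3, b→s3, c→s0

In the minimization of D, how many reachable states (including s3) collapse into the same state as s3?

2

Initial partition by acceptance: {s0,s2} | {s1,s3}.
The partition is now stable with 2 blocks: {s0,s2} | {s1,s3}.
State s3 belongs to the block {s1,s3}, which has 2 states.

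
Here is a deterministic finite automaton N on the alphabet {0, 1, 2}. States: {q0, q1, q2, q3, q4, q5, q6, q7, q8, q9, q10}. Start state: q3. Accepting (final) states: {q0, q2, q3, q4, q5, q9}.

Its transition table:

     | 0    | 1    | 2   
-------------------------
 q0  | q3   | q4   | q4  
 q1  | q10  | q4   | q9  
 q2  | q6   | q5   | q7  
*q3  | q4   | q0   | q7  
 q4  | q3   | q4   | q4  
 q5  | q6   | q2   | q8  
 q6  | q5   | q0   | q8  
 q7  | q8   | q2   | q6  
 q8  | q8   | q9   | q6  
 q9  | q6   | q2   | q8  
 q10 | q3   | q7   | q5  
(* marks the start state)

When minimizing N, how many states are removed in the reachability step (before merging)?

2

BFS from q3 reaches {q0, q2, q3, q4, q5, q6, q7, q8, q9}; the 2 state(s) q1, q10 are never visited.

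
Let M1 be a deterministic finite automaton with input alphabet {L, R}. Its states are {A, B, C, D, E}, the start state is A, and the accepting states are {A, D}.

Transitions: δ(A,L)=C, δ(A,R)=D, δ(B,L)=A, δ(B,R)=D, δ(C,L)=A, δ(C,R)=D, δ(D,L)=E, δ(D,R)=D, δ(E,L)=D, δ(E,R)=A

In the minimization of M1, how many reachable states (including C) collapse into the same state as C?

First remove the unreachable states {B}; 4 states remain.
P0 = {A,D} | {C,E}.
Stable partition: {A,D} | {C,E} — 2 equivalence classes.
State C belongs to the block {C,E}, which has 2 states.

2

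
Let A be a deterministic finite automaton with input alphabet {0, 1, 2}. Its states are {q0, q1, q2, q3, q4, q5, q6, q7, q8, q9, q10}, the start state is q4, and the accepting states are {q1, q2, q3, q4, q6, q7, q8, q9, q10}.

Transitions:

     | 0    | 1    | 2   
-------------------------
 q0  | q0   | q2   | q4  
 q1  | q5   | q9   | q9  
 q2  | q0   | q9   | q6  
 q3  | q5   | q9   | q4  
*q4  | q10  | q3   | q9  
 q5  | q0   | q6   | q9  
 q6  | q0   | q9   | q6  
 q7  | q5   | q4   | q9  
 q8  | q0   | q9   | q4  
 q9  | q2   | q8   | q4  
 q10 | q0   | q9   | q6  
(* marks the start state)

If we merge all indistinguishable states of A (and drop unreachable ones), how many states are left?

First remove the unreachable states {q1,q7}; 9 states remain.
Initial partition by acceptance: {q2,q3,q4,q6,q8,q9,q10} | {q0,q5}.
Split {q2,q3,q4,q6,q8,q9,q10} by δ(·,0) → {q2,q3,q6,q8,q10} and {q4,q9}.
Refine {q2,q3,q6,q8,q10} on symbol 2: members go to different blocks, giving {q2,q6,q10} and {q3,q8}.
Stable partition: {q2,q6,q10} | {q0,q5} | {q4,q9} | {q3,q8} — 4 equivalence classes.

4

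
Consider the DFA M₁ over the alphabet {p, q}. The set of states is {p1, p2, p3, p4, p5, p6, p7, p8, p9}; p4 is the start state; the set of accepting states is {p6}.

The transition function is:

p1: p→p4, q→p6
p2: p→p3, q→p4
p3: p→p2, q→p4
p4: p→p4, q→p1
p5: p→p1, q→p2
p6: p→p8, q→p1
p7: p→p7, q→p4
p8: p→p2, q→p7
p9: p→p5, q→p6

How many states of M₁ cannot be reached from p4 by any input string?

2

BFS from p4 reaches {p1, p2, p3, p4, p6, p7, p8}; the 2 state(s) p5, p9 are never visited.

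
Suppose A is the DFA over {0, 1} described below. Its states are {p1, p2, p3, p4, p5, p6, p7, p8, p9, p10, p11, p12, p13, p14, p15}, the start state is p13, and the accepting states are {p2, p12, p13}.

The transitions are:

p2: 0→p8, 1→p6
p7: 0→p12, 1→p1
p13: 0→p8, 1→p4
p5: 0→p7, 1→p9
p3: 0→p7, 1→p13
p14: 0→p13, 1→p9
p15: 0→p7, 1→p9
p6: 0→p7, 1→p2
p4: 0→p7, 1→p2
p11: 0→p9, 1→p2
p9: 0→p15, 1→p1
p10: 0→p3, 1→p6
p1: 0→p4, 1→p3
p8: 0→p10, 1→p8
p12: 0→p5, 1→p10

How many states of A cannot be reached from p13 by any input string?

2

BFS from p13 reaches {p1, p2, p3, p4, p5, p6, p7, p8, p9, p10, p12, p13, p15}; the 2 state(s) p11, p14 are never visited.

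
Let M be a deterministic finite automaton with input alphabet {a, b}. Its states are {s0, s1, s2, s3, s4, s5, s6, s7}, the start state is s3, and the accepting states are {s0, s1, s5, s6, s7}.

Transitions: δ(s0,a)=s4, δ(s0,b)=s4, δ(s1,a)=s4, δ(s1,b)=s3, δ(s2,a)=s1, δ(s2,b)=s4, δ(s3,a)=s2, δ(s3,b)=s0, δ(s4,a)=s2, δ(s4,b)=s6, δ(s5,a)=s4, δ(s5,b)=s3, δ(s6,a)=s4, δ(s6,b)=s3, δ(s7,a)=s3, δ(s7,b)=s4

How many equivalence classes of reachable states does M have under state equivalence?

States {s5,s7} cannot be reached from the start state, so discard them.
Start with accepting vs non-accepting: {s0,s1,s6} | {s2,s3,s4}.
On input a, block {s2,s3,s4} splits into {s3,s4} and {s2}.
Stable partition: {s0,s1,s6} | {s3,s4} | {s2} — 3 equivalence classes.

3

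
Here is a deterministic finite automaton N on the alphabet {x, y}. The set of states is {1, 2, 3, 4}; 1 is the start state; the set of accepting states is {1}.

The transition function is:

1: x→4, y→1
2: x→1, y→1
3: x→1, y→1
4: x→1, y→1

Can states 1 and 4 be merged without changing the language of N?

Reachable states from the start: {1,4}. Unreachable: {2,3} — drop them.
P0 = {1} | {4}.
No further refinement is possible. Final partition (2 blocks): {1} | {4}.
1 and 4 end up in different blocks, so they are distinguishable. For instance, the string 'ε' is accepted from only 1.

No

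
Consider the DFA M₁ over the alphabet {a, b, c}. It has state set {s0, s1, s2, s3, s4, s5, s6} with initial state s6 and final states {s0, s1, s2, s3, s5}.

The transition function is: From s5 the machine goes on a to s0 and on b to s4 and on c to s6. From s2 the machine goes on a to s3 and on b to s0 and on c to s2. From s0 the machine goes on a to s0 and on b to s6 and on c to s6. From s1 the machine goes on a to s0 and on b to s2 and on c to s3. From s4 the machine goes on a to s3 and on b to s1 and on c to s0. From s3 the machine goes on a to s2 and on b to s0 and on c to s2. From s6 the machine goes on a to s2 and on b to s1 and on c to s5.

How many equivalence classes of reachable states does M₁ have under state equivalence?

4

Every state is reachable, so we keep all 7.
Start with accepting vs non-accepting: {s0,s1,s2,s3,s5} | {s4,s6}.
Refine {s0,s1,s2,s3,s5} on symbol b: members go to different blocks, giving {s1,s2,s3} and {s0,s5}.
Refine {s1,s2,s3} on symbol a: members go to different blocks, giving {s2,s3} and {s1}.
The partition is now stable with 4 blocks: {s2,s3} | {s4,s6} | {s0,s5} | {s1}.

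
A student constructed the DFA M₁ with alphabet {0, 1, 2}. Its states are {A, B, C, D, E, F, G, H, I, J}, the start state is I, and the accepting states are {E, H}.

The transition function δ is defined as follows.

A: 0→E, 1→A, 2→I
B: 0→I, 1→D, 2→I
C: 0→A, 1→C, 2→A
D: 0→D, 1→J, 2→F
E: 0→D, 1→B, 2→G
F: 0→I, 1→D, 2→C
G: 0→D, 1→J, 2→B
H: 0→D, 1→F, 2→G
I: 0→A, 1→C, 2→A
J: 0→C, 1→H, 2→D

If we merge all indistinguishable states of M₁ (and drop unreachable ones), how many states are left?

Initial partition by acceptance: {E,H} | {A,B,C,D,F,G,I,J}.
Split {A,B,C,D,F,G,I,J} by δ(·,0) → {B,C,D,F,G,I,J} and {A}.
Refine {B,C,D,F,G,I,J} on symbol 0: members go to different blocks, giving {B,D,F,G,J} and {C,I}.
On input 0, block {B,D,F,G,J} splits into {B,F,J} and {D,G}.
On input 1, block {B,F,J} splits into {B,F} and {J}.
Stable partition: {E,H} | {B,F} | {A} | {C,I} | {D,G} | {J} — 6 equivalence classes.

6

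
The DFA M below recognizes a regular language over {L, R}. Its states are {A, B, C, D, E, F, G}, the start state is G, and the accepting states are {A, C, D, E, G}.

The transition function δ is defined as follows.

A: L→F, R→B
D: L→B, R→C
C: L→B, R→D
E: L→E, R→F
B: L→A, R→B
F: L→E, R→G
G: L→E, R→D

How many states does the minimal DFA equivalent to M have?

6

All states are reachable from the start state.
P0 = {A,C,D,E,G} | {B,F}.
On input L, block {A,C,D,E,G} splits into {A,C,D} and {E,G}.
On input R, block {A,C,D} splits into {C,D} and {A}.
Refine {B,F} on symbol L: members go to different blocks, giving {B} and {F}.
Refine {E,G} on symbol R: members go to different blocks, giving {E} and {G}.
Stable partition: {C,D} | {B} | {E} | {A} | {F} | {G} — 6 equivalence classes.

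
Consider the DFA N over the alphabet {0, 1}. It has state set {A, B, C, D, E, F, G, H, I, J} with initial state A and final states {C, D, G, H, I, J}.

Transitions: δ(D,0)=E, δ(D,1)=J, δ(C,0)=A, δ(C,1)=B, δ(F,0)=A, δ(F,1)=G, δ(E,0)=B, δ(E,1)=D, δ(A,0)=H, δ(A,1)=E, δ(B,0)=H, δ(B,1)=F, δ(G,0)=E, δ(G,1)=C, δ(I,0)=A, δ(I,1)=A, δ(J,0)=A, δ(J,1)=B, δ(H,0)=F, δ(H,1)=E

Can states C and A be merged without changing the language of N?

Reachable states from the start: {A,B,C,D,E,F,G,H,J}. Unreachable: {I} — drop them.
P0 = {C,D,G,H,J} | {A,B,E,F}.
On input 1, block {C,D,G,H,J} splits into {C,H,J} and {D,G}.
Split {A,B,E,F} by δ(·,0) → {A,B} and {E,F}.
On input 0, block {C,H,J} splits into {C,J} and {H}.
Stable partition: {C,J} | {A,B} | {D,G} | {E,F} | {H} — 5 equivalence classes.
C and A end up in different blocks, so they are distinguishable. For instance, the string 'ε' is accepted from only C.

No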